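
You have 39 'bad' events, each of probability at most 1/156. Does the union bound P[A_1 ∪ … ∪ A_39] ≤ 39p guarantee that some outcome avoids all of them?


Union bound: P[∪_{i=1}^{39} A_i] ≤ Σ_i P[A_i] ≤ 39·p = 39·(1/156) = 1/4.
Numerically: 1/4 ≈ 0.250000.
Is 1/4 < 1? YES.
Since P[∪ A_i] ≤ 1/4 < 1, the complement has P[∩ A_i^c] ≥ 1 − 1/4 = 3/4 > 0, so some outcome avoids every A_i.

39·p = 1/4 ≈ 0.250000; existence CERTIFIED by the union bound.


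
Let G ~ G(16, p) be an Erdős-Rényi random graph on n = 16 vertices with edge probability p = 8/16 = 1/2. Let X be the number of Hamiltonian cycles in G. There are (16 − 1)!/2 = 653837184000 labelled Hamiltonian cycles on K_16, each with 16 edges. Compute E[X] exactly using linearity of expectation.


K_16 has (16 − 1)!/2 = 653837184000 labelled Hamiltonian cycles.
For each such Hamiltonian cycle H, let X_H = 1 if all 16 edges of H are present in G. Then P[X_H = 1] = p^{16} = (1/2)^{16} = 1/65536.
Summing the indicators: E[X] = Σ_H E[X_H] = 653837184000 · p^{16} = 653837184000 · 1/65536 = 638512875/64.
Numerically: E[X] ≈ 9.98e+06.

E[X] = 653837184000 · (1/2)^{16} = 638512875/64 ≈ 9.98e+06.


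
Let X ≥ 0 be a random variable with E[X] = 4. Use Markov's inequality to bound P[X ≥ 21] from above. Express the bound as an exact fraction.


μ = E[X] = 4, a = 21.
Markov: P[X ≥ 21] ≤ μ/a = (4)/21 = 4/21.
Numerically: ≈ 0.190476.
(Since a = 21 > μ = 4.000000, the bound 4/21 is < 1 and informative.)

P[X ≥ 21] ≤ 4/21 ≈ 0.190476.


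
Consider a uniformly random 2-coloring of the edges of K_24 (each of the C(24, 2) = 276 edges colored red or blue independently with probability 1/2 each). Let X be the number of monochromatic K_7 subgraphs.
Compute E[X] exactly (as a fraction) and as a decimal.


Let X = Σ_S X_S over the C(24, 7) = 346104 subsets S of size 7, where X_S = 1 if the K_7 on S is monochromatic.
For a fixed S, the K_7 on S has C(7, 2) = 21 edges. P[all 21 edges red] = (1/2)^21, and likewise for blue, so P[monochromatic] = 2·(1/2)^21 = 2^{1 − 21} = 1/1048576.
By linearity: E[X] = C(24, 7) · 2^{1 − 21} = 346104 · 1/1048576 = 43263/131072.
Numerically: E[X] ≈ 0.330.

E[X] = C(24,7)·2^(1−C(7,2)) = 43263/131072 ≈ 0.330.


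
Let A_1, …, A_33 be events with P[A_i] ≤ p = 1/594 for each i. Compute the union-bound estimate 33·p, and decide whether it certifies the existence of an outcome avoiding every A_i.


Union bound: P[∪_{i=1}^{33} A_i] ≤ Σ_i P[A_i] ≤ 33·p = 33·(1/594) = 1/18.
Numerically: 1/18 ≈ 0.0555556.
Is 1/18 < 1? YES.
Since P[∪ A_i] ≤ 1/18 < 1, the complement has P[∩ A_i^c] ≥ 1 − 1/18 = 17/18 > 0, so some outcome avoids every A_i.

33·p = 1/18 ≈ 0.0555556; existence CERTIFIED by the union bound.


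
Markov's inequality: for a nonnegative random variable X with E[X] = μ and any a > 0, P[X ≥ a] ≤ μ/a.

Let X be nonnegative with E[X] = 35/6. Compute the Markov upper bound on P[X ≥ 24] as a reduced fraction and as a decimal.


μ = E[X] = 35/6, a = 24.
Markov: P[X ≥ 24] ≤ μ/a = (35/6)/24 = 35/144.
Numerically: ≈ 0.2431.
(Since a = 24 > μ = 5.8333, the bound 35/144 is < 1 and informative.)

P[X ≥ 24] ≤ 35/144 ≈ 0.2431.


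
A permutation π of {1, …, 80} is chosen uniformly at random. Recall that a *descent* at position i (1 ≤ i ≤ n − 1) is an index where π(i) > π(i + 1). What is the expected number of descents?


Write X = Σ X_I over i = 1, …, 79, with X_I the indicator of one descent.
There are 79 indicators.
For each fixed i, the pair (π(i), π(i+1)) is a uniformly random ordered pair of distinct values from {1, …, 80}; by symmetry P[π(i) > π(i+1)] = 1/2.
By linearity: E[X] = 79 · (1/2) = (80 − 1) · (1/2) = 79/2 ≈ 39.5000.

E[X] = 79/2 = 39.5000.


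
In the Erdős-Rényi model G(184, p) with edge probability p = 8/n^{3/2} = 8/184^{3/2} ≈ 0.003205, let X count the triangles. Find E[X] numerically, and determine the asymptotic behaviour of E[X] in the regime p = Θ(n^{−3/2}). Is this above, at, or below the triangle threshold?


Number of potential triangles: C(184, 3) = 1021384.
Each occurs with probability p³ ≈ (0.003205)³ ≈ 3.292985e-08.
By linearity: E[X] = C(184, 3)·p³ ≈ 1021384 · 3.292985e-08 ≈ 0.0336.
Since α = 3/2 > 1, p = c/n^{3/2} = o(1/n) is below the triangle threshold p ~ 1/n. Asymptotically E[X] ~ (c³/6)·n^{3(1−α)} = (8³/6)·n^{-1.5} → 0, so by Markov's inequality G has no triangles w.h.p.

E[X] ≈ 0.0336; in regime p = Θ(1/n^{3/2}) E[X] tends to 0 (below the triangle threshold p ~ 1/n).


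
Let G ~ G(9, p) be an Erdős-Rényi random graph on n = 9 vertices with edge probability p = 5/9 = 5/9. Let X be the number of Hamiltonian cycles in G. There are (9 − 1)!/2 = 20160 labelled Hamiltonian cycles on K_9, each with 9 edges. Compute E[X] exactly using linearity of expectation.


K_9 has (9 − 1)!/2 = 20160 labelled Hamiltonian cycles.
For each such Hamiltonian cycle H, let X_H = 1 if all 9 edges of H are present in G. Then P[X_H = 1] = p^{9} = (5/9)^{9} = 1953125/387420489.
By linearity: E[X] = Σ_H E[X_H] = 20160 · p^{9} = 20160 · 1953125/387420489 = 4375000000/43046721.
Numerically: E[X] ≈ 101.634.

E[X] = 20160 · (5/9)^{9} = 4375000000/43046721 ≈ 101.634.


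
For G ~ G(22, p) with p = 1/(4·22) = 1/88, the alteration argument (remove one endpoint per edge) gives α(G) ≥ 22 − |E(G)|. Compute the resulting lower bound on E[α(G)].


E[|E(G)|] = C(22, 2)·p = 231 · (1/88) = 21/8.
E[α(G)] ≥ n − E[|E(G)|] = 22 − 21/8 = 155/8.
Numerically: ≈ 19.3750.
(This is only a lower bound; the true E[α(G)] may be larger.)

E[α(G)] ≥ 155/8 ≈ 19.3750.


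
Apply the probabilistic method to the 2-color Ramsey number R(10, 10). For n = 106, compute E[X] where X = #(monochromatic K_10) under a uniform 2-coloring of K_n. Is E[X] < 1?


E[X] = C(106, 10) · 2^{1 − 45} = 31853506369685 · 2^{−44} = 31853506369685/17592186044416.
As a reduced fraction: E[X] = 31853506369685/17592186044416 ≈ 1.81066.
Is E[X] < 1? NO.
Since E[X] ≥ 1, the first-moment bound is inconclusive at n = 106; it does NOT by itself certify R(10, 10) > 106.

E[X] = 31853506369685/17592186044416 ≈ 1.81066; E[X] ≥ 1; first-moment method inconclusive here.


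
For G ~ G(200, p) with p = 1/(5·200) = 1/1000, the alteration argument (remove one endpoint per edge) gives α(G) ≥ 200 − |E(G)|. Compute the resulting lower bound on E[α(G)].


E[|E(G)|] = C(200, 2)·p = 19900 · (1/1000) = 199/10.
E[α(G)] ≥ n − E[|E(G)|] = 200 − 199/10 = 1801/10.
Numerically: ≈ 180.100000.
(This is only a lower bound; the true E[α(G)] may be larger.)

E[α(G)] ≥ 1801/10 ≈ 180.100000.


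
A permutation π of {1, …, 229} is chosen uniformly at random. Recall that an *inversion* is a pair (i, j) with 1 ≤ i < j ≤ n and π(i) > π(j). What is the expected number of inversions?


Write X = Σ X_I over the C(229, 2) = 26106 pairs i < j, with X_I the indicator of one inversion.
There are 26106 indicators.
For each fixed pair i < j, the values π(i) and π(j) are two distinct elements of {1, …, 229} in uniformly random order; by symmetry P[π(i) > π(j)] = 1/2.
By linearity: E[X] = 26106 · (1/2) = C(229, 2) · (1/2) = 26106/2 = 13053 ≈ 13053.0000.

E[X] = 13053 = 13053.0000.


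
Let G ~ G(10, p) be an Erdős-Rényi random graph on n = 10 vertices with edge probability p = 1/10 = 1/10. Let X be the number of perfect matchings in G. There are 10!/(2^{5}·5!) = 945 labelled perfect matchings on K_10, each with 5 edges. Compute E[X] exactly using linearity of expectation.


K_10 has 10!/(2^{5}·5!) = 945 labelled perfect matchings.
For each such perfect matching H, let X_H = 1 if all 5 edges of H are present in G. Then P[X_H = 1] = p^{5} = (1/10)^{5} = 1/100000.
Summing the indicators: E[X] = Σ_H E[X_H] = 945 · p^{5} = 945 · 1/100000 = 189/20000.
Numerically: E[X] ≈ 0.00945.

E[X] = 945 · (1/10)^{5} = 189/20000 ≈ 0.00945.


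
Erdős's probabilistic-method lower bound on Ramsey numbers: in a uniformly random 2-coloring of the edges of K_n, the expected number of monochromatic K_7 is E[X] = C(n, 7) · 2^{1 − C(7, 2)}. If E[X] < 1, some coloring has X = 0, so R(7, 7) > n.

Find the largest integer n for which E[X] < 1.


We need C(n, 7) · 2^{1 − 21} < 1, i.e. C(n, 7) < 2^{21 − 1} = 1048576.
Check values of n near the boundary:
  n = 25: C(25, 7) = 480700; 480700 < 1048576? YES
  n = 26: C(26, 7) = 657800; 657800 < 1048576? YES
  n = 27: C(27, 7) = 888030; 888030 < 1048576? YES
  n = 28: C(28, 7) = 1184040; 1184040 < 1048576? NO
The largest n with C(n, 7) < 1048576 is n = 27 (where E[X] = 444015/524288 ≈ 0.846891). Hence R(7, 7) > 27, i.e. R(7, 7) ≥ 28.

Largest n = 27; hence R(7, 7) > 27.


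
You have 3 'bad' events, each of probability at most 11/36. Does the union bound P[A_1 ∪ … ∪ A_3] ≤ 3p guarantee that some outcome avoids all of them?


Union bound: P[∪_{i=1}^{3} A_i] ≤ Σ_i P[A_i] ≤ 3·p = 3·(11/36) = 11/12.
Numerically: 11/12 ≈ 0.9166667.
Is 11/12 < 1? YES.
Since P[∪ A_i] ≤ 11/12 < 1, the complement has P[∩ A_i^c] ≥ 1 − 11/12 = 1/12 > 0, so some outcome avoids every A_i.

3·p = 11/12 ≈ 0.9166667; existence CERTIFIED by the union bound.


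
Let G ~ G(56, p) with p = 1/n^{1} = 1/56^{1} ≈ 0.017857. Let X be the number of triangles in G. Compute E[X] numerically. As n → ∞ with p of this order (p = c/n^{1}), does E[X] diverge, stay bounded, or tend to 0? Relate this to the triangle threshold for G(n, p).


Number of potential triangles: C(56, 3) = 27720.
Each occurs with probability p³ ≈ (0.017857)³ ≈ 5.6942420e-06.
By linearity: E[X] = C(56, 3)·p³ ≈ 27720 · 5.6942420e-06 ≈ 0.15784.
Here α = 1, so p = 1/n is exactly at the triangle threshold p ~ 1/n. Asymptotically E[X] → c³/6 = 1³/6 = 1/6 ≈ 0.16667, a bounded constant. In this regime the triangle count is asymptotically Poisson(c³/6).

E[X] ≈ 0.15784; in regime p = Θ(1/n^{1}) E[X] stays bounded (at the triangle threshold p ~ 1/n).


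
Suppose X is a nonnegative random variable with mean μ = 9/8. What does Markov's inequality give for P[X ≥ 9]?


μ = E[X] = 9/8, a = 9.
Markov: P[X ≥ 9] ≤ μ/a = (9/8)/9 = 1/8.
Numerically: ≈ 0.125000.
(Since a = 9 > μ = 1.125000, the bound 1/8 is < 1 and informative.)

P[X ≥ 9] ≤ 1/8 ≈ 0.125000.


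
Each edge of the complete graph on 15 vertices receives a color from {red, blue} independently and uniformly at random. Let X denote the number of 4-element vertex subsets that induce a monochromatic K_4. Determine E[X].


Let X = Σ_S X_S over the C(15, 4) = 1365 subsets S of size 4, where X_S = 1 if the K_4 on S is monochromatic.
For a fixed S, the K_4 on S has C(4, 2) = 6 edges. P[all 6 edges red] = (1/2)^6, and likewise for blue, so P[monochromatic] = 2·(1/2)^6 = 2^{1 − 6} = 1/32.
By linearity of expectation: E[X] = C(15, 4) · 2^{1 − 6} = 1365 · 1/32 = 1365/32.
Numerically: E[X] ≈ 42.656250.

E[X] = C(15,4)·2^(1−C(4,2)) = 1365/32 ≈ 42.656250.


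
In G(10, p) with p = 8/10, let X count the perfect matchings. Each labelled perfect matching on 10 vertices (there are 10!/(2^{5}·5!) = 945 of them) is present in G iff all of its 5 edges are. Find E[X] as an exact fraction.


K_10 has 10!/(2^{5}·5!) = 945 labelled perfect matchings.
For each such perfect matching H, let X_H = 1 if all 5 edges of H are present in G. Then P[X_H = 1] = p^{5} = (4/5)^{5} = 1024/3125.
Summing the indicators: E[X] = Σ_H E[X_H] = 945 · p^{5} = 945 · 1024/3125 = 193536/625.
Numerically: E[X] ≈ 310.

E[X] = 945 · (4/5)^{5} = 193536/625 ≈ 310.


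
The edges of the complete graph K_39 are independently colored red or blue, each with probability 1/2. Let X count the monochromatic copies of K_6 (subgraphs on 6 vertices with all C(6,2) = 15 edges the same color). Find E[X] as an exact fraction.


Let X = Σ_S X_S over the C(39, 6) = 3262623 subsets S of size 6, where X_S = 1 if the K_6 on S is monochromatic.
For a fixed S, the K_6 on S has C(6, 2) = 15 edges. P[all 15 edges red] = (1/2)^15, and likewise for blue, so P[monochromatic] = 2·(1/2)^15 = 2^{1 − 15} = 1/16384.
By linearity of expectation: E[X] = C(39, 6) · 2^{1 − 15} = 3262623 · 1/16384 = 3262623/16384.
Numerically: E[X] ≈ 199.134705.

E[X] = C(39,6)·2^(1−C(6,2)) = 3262623/16384 ≈ 199.134705.


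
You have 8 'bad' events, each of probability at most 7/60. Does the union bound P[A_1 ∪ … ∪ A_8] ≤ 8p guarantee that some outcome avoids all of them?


Union bound: P[∪_{i=1}^{8} A_i] ≤ Σ_i P[A_i] ≤ 8·p = 8·(7/60) = 14/15.
Numerically: 14/15 ≈ 0.93333.
Is 14/15 < 1? YES.
Since P[∪ A_i] ≤ 14/15 < 1, the complement has P[∩ A_i^c] ≥ 1 − 14/15 = 1/15 > 0, so some outcome avoids every A_i.

8·p = 14/15 ≈ 0.93333; existence CERTIFIED by the union bound.


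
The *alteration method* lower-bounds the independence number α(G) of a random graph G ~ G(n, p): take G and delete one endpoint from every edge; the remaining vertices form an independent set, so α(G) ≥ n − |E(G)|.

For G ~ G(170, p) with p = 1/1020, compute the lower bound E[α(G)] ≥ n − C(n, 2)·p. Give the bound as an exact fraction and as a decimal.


E[|E(G)|] = C(170, 2)·p = 14365 · (1/1020) = 169/12.
E[α(G)] ≥ n − E[|E(G)|] = 170 − 169/12 = 1871/12.
Numerically: ≈ 155.91667.
(This is only a lower bound; the true E[α(G)] may be larger.)

E[α(G)] ≥ 1871/12 ≈ 155.91667.


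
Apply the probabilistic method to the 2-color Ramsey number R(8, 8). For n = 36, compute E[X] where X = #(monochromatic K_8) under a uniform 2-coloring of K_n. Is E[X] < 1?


E[X] = C(36, 8) · 2^{1 − 28} = 30260340 · 2^{−27} = 30260340/134217728.
As a reduced fraction: E[X] = 7565085/33554432 ≈ 0.225457.
Is E[X] < 1? YES.
Since E[X] < 1, there exists a 2-coloring of K_{36} with no monochromatic K_8; hence R(8, 8) > 36.

E[X] = 7565085/33554432 ≈ 0.225457; E[X] < 1, so R(8, 8) > 36.


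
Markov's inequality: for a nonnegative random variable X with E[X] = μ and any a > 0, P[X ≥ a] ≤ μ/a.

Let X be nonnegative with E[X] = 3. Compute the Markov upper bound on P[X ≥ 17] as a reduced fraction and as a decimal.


μ = E[X] = 3, a = 17.
Markov: P[X ≥ 17] ≤ μ/a = (3)/17 = 3/17.
Numerically: ≈ 0.176.
(Since a = 17 > μ = 3.000, the bound 3/17 is < 1 and informative.)

P[X ≥ 17] ≤ 3/17 ≈ 0.176.


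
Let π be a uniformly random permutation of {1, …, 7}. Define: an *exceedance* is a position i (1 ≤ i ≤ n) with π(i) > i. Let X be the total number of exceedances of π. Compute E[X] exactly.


Write X = Σ_{i=1}^{7} X_i, where X_i = 1_{π(i) > i}.
For each fixed i, π(i) is uniform over {1, …, 7} (marginal of a uniform permutation), so P[π(i) > i] = (n − i)/n. Summing: Σ_{i=1}^{7} (n − i)/n = (0 + 1 + … + 6)/7 = 7(7 − 1)/(2·7) = (7 − 1)/2.
Hence E[X] = Σ_{i=1}^{7} (7 − i)/7 = 3 ≈ 3.00000.

E[X] = 3 = 3.00000.


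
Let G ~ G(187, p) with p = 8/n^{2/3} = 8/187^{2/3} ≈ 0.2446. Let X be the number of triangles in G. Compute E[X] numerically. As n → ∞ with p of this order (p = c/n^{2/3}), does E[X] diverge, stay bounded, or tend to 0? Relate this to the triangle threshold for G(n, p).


Number of potential triangles: C(187, 3) = 1072445.
Each occurs with probability p³ ≈ (0.2446)³ ≈ 1.464154e-02.
By linearity: E[X] = C(187, 3)·p³ ≈ 1072445 · 1.464154e-02 ≈ 15702.2460.
Since α = 2/3 < 1, p = c/n^{2/3} ≫ 1/n is above the triangle threshold p ~ 1/n. Asymptotically E[X] ~ (c³/6)·n^{3(1−α)} = (8³/6)·n^{1} → ∞; triangles are abundant w.h.p.

E[X] ≈ 15702.2460; in regime p = Θ(1/n^{2/3}) E[X] diverges (above the triangle threshold p ~ 1/n).


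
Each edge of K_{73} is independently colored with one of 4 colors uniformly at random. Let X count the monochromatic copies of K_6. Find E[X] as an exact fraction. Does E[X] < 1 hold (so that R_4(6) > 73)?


E[X] = C(73, 6) · 4^{1 − 15} = 170230452 · 4^{−14} = 170230452/268435456.
As a reduced fraction: E[X] = 42557613/67108864 ≈ 0.6341579.
Is E[X] < 1? YES.
Since E[X] < 1, there exists a 4-coloring of K_{73} with no monochromatic K_6; hence R_4(6) > 73.

E[X] = 42557613/67108864 ≈ 0.6341579; E[X] < 1, so R_4(6) > 73.


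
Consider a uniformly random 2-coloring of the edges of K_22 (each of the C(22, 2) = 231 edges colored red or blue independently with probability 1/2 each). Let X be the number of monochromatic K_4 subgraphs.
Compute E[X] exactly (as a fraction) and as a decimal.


Let X = Σ_S X_S over the C(22, 4) = 7315 subsets S of size 4, where X_S = 1 if the K_4 on S is monochromatic.
For a fixed S, the K_4 on S has C(4, 2) = 6 edges. P[all 6 edges red] = (1/2)^6, and likewise for blue, so P[monochromatic] = 2·(1/2)^6 = 2^{1 − 6} = 1/32.
By linearity of expectation: E[X] = C(22, 4) · 2^{1 − 6} = 7315 · 1/32 = 7315/32.
Numerically: E[X] ≈ 228.5938.

E[X] = C(22,4)·2^(1−C(4,2)) = 7315/32 ≈ 228.5938.


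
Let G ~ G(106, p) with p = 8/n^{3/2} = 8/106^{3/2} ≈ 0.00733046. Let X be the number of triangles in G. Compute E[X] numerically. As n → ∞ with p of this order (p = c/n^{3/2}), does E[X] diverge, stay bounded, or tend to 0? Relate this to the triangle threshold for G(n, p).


Number of potential triangles: C(106, 3) = 192920.
Each occurs with probability p³ ≈ (0.00733046)³ ≈ 3.93906881e-07.
By linearity: E[X] = C(106, 3)·p³ ≈ 192920 · 3.93906881e-07 ≈ 0.075993.
Since α = 3/2 > 1, p = c/n^{3/2} = o(1/n) is below the triangle threshold p ~ 1/n. Asymptotically E[X] ~ (c³/6)·n^{3(1−α)} = (8³/6)·n^{-1.5} → 0, so by Markov's inequality G has no triangles w.h.p.

E[X] ≈ 0.075993; in regime p = Θ(1/n^{3/2}) E[X] tends to 0 (below the triangle threshold p ~ 1/n).


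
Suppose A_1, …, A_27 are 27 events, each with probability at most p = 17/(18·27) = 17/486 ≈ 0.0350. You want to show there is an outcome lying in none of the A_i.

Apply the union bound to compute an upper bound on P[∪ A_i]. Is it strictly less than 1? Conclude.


Union bound: P[∪_{i=1}^{27} A_i] ≤ Σ_i P[A_i] ≤ 27·p = 27·(17/486) = 17/18.
Numerically: 17/18 ≈ 0.9444.
Is 17/18 < 1? YES.
Since P[∪ A_i] ≤ 17/18 < 1, the complement has P[∩ A_i^c] ≥ 1 − 17/18 = 1/18 > 0, so some outcome avoids every A_i.

27·p = 17/18 ≈ 0.9444; existence CERTIFIED by the union bound.


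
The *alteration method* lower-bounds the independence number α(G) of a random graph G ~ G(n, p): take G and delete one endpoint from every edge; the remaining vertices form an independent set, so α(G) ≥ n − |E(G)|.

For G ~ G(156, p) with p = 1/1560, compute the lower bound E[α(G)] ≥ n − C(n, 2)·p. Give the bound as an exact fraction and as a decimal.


E[|E(G)|] = C(156, 2)·p = 12090 · (1/1560) = 31/4.
E[α(G)] ≥ n − E[|E(G)|] = 156 − 31/4 = 593/4.
Numerically: ≈ 148.250000.
(This is only a lower bound; the true E[α(G)] may be larger.)

E[α(G)] ≥ 593/4 ≈ 148.250000.


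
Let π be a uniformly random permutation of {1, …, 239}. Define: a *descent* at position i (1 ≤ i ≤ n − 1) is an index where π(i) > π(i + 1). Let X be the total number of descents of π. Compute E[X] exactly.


Write X = Σ X_I over i = 1, …, 238, with X_I the indicator of one descent.
There are 238 indicators.
For each fixed i, the pair (π(i), π(i+1)) is a uniformly random ordered pair of distinct values from {1, …, 239}; by symmetry P[π(i) > π(i+1)] = 1/2.
By linearity: E[X] = 238 · (1/2) = (239 − 1) · (1/2) = 119 ≈ 119.0000.

E[X] = 119 = 119.0000.


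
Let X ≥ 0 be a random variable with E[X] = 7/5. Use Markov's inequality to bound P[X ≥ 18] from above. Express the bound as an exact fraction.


μ = E[X] = 7/5, a = 18.
Markov: P[X ≥ 18] ≤ μ/a = (7/5)/18 = 7/90.
Numerically: ≈ 0.0778.
(Since a = 18 > μ = 1.4000, the bound 7/90 is < 1 and informative.)

P[X ≥ 18] ≤ 7/90 ≈ 0.0778.


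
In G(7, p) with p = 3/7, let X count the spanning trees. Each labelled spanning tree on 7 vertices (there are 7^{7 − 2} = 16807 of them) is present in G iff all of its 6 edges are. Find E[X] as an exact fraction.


K_7 has 7^{7 − 2} = 16807 labelled spanning trees.
For each such spanning tree H, let X_H = 1 if all 6 edges of H are present in G. Then P[X_H = 1] = p^{6} = (3/7)^{6} = 729/117649.
Summing the indicators: E[X] = Σ_H E[X_H] = 16807 · p^{6} = 16807 · 729/117649 = 729/7.
Numerically: E[X] ≈ 104.1.

E[X] = 16807 · (3/7)^{6} = 729/7 ≈ 104.1.


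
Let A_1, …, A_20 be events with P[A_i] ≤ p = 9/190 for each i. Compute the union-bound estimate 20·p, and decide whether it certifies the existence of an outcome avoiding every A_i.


Union bound: P[∪_{i=1}^{20} A_i] ≤ Σ_i P[A_i] ≤ 20·p = 20·(9/190) = 18/19.
Numerically: 18/19 ≈ 0.94737.
Is 18/19 < 1? YES.
Since P[∪ A_i] ≤ 18/19 < 1, the complement has P[∩ A_i^c] ≥ 1 − 18/19 = 1/19 > 0, so some outcome avoids every A_i.

20·p = 18/19 ≈ 0.94737; existence CERTIFIED by the union bound.


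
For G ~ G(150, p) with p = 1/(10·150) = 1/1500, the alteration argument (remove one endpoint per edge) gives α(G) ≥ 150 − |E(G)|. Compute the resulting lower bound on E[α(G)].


E[|E(G)|] = C(150, 2)·p = 11175 · (1/1500) = 149/20.
E[α(G)] ≥ n − E[|E(G)|] = 150 − 149/20 = 2851/20.
Numerically: ≈ 142.5500.
(This is only a lower bound; the true E[α(G)] may be larger.)

E[α(G)] ≥ 2851/20 ≈ 142.5500.


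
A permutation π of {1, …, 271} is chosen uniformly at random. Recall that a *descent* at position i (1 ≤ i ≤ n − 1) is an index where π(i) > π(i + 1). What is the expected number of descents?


Write X = Σ X_I over i = 1, …, 270, with X_I the indicator of one descent.
There are 270 indicators.
For each fixed i, the pair (π(i), π(i+1)) is a uniformly random ordered pair of distinct values from {1, …, 271}; by symmetry P[π(i) > π(i+1)] = 1/2.
By linearity: E[X] = 270 · (1/2) = (271 − 1) · (1/2) = 135 ≈ 135.00000.

E[X] = 135 = 135.00000.


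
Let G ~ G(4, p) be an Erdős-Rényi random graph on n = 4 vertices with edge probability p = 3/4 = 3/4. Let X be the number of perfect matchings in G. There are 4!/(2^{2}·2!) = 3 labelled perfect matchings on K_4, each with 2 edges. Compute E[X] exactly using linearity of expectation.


K_4 has 4!/(2^{2}·2!) = 3 labelled perfect matchings.
For each such perfect matching H, let X_H = 1 if all 2 edges of H are present in G. Then P[X_H = 1] = p^{2} = (3/4)^{2} = 9/16.
Summing the indicators: E[X] = Σ_H E[X_H] = 3 · p^{2} = 3 · 9/16 = 27/16.
Numerically: E[X] ≈ 1.6875.

E[X] = 3 · (3/4)^{2} = 27/16 ≈ 1.6875.


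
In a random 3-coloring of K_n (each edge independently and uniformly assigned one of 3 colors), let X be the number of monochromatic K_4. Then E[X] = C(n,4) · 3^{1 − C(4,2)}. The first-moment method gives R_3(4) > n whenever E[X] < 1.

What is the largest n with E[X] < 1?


We need C(n, 4) · 3^{1 − 6} < 1, i.e. C(n, 4) < 3^{6 − 1} = 243.
Check values of n near the boundary:
  n = 9: C(9, 4) = 126; 126 < 243? YES
  n = 10: C(10, 4) = 210; 210 < 243? YES
  n = 11: C(11, 4) = 330; 330 < 243? NO
The largest n with C(n, 4) < 243 is n = 10 (where E[X] = 70/81 ≈ 0.864). Hence R_3(4) > 10, i.e. R_3(4) ≥ 11.

Largest n = 10; hence R_3(4) > 10.


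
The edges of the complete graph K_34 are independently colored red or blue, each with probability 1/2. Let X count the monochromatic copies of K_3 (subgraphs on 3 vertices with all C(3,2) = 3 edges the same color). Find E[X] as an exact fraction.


Let X = Σ_S X_S over the C(34, 3) = 5984 subsets S of size 3, where X_S = 1 if the K_3 on S is monochromatic.
For a fixed S, the K_3 on S has C(3, 2) = 3 edges. P[all 3 edges red] = (1/2)^3, and likewise for blue, so P[monochromatic] = 2·(1/2)^3 = 2^{1 − 3} = 1/4.
Summing: E[X] = C(34, 3) · 2^{1 − 3} = 5984 · 1/4 = 1496.
Numerically: E[X] ≈ 1496.000.

E[X] = C(34,3)·2^(1−C(3,2)) = 1496 ≈ 1496.000.


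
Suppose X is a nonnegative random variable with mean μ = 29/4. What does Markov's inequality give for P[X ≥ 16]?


μ = E[X] = 29/4, a = 16.
Markov: P[X ≥ 16] ≤ μ/a = (29/4)/16 = 29/64.
Numerically: ≈ 0.453.
(Since a = 16 > μ = 7.250, the bound 29/64 is < 1 and informative.)

P[X ≥ 16] ≤ 29/64 ≈ 0.453.


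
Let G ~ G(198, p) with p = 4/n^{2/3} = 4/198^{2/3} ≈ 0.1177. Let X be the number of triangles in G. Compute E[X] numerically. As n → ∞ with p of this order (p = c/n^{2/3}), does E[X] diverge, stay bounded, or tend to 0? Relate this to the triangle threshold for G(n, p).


Number of potential triangles: C(198, 3) = 1274196.
Each occurs with probability p³ ≈ (0.1177)³ ≈ 1.632486e-03.
By linearity: E[X] = C(198, 3)·p³ ≈ 1274196 · 1.632486e-03 ≈ 2080.1077.
Since α = 2/3 < 1, p = c/n^{2/3} ≫ 1/n is above the triangle threshold p ~ 1/n. Asymptotically E[X] ~ (c³/6)·n^{3(1−α)} = (4³/6)·n^{1} → ∞; triangles are abundant w.h.p.

E[X] ≈ 2080.1077; in regime p = Θ(1/n^{2/3}) E[X] diverges (above the triangle threshold p ~ 1/n).


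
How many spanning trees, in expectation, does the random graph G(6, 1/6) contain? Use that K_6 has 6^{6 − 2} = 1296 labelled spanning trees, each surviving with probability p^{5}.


K_6 has 6^{6 − 2} = 1296 labelled spanning trees.
For each such spanning tree H, let X_H = 1 if all 5 edges of H are present in G. Then P[X_H = 1] = p^{5} = (1/6)^{5} = 1/7776.
By linearity of expectation: E[X] = Σ_H E[X_H] = 1296 · p^{5} = 1296 · 1/7776 = 1/6.
Numerically: E[X] ≈ 0.16667.

E[X] = 1296 · (1/6)^{5} = 1/6 ≈ 0.16667.


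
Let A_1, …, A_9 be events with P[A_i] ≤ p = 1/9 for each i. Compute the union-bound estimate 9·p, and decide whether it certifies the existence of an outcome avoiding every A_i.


Union bound: P[∪_{i=1}^{9} A_i] ≤ Σ_i P[A_i] ≤ 9·p = 9·(1/9) = 1.
Numerically: 1 ≈ 1.000.
Is 1 < 1? NO.
Since the bound 1 is ≥ 1, the union bound is uninformative here; it does NOT by itself certify existence.

9·p = 1 ≈ 1.000; existence NOT certified by the union bound.


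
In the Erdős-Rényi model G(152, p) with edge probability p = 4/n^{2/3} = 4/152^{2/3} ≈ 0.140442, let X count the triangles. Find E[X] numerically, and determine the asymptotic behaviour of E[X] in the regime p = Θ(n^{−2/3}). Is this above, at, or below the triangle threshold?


Number of potential triangles: C(152, 3) = 573800.
Each occurs with probability p³ ≈ (0.140442)³ ≈ 2.77008310e-03.
By linearity: E[X] = C(152, 3)·p³ ≈ 573800 · 2.77008310e-03 ≈ 1589.473684.
Since α = 2/3 < 1, p = c/n^{2/3} ≫ 1/n is above the triangle threshold p ~ 1/n. Asymptotically E[X] ~ (c³/6)·n^{3(1−α)} = (4³/6)·n^{1} → ∞; triangles are abundant w.h.p.

E[X] ≈ 1589.473684; in regime p = Θ(1/n^{2/3}) E[X] diverges (above the triangle threshold p ~ 1/n).


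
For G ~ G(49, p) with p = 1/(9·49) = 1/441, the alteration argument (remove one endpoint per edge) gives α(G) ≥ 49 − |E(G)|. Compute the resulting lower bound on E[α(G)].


E[|E(G)|] = C(49, 2)·p = 1176 · (1/441) = 8/3.
E[α(G)] ≥ n − E[|E(G)|] = 49 − 8/3 = 139/3.
Numerically: ≈ 46.33333.
(This is only a lower bound; the true E[α(G)] may be larger.)

E[α(G)] ≥ 139/3 ≈ 46.33333.


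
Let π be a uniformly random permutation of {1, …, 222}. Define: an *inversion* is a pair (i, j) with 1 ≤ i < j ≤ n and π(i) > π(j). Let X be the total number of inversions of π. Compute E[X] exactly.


Write X = Σ X_I over the C(222, 2) = 24531 pairs i < j, with X_I the indicator of one inversion.
There are 24531 indicators.
For each fixed pair i < j, the values π(i) and π(j) are two distinct elements of {1, …, 222} in uniformly random order; by symmetry P[π(i) > π(j)] = 1/2.
By linearity: E[X] = 24531 · (1/2) = C(222, 2) · (1/2) = 24531/2 = 24531/2 ≈ 12265.50000.

E[X] = 24531/2 = 12265.50000.


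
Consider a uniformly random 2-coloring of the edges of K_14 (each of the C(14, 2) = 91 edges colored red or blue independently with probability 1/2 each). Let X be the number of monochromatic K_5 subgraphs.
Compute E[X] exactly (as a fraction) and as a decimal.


Let X = Σ_S X_S over the C(14, 5) = 2002 subsets S of size 5, where X_S = 1 if the K_5 on S is monochromatic.
For a fixed S, the K_5 on S has C(5, 2) = 10 edges. P[all 10 edges red] = (1/2)^10, and likewise for blue, so P[monochromatic] = 2·(1/2)^10 = 2^{1 − 10} = 1/512.
By linearity of expectation: E[X] = C(14, 5) · 2^{1 − 10} = 2002 · 1/512 = 1001/256.
Numerically: E[X] ≈ 3.910156.

E[X] = C(14,5)·2^(1−C(5,2)) = 1001/256 ≈ 3.910156.


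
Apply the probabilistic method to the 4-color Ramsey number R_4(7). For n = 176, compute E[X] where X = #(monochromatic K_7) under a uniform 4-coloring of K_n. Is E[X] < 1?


E[X] = C(176, 7) · 4^{1 − 21} = 919790691600 · 4^{−20} = 919790691600/1099511627776.
As a reduced fraction: E[X] = 57486918225/68719476736 ≈ 0.836545.
Is E[X] < 1? YES.
Since E[X] < 1, there exists a 4-coloring of K_{176} with no monochromatic K_7; hence R_4(7) > 176.

E[X] = 57486918225/68719476736 ≈ 0.836545; E[X] < 1, so R_4(7) > 176.


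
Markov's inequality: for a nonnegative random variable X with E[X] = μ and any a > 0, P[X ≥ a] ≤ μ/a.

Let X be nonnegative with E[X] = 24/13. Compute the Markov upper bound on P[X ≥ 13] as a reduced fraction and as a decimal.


μ = E[X] = 24/13, a = 13.
Markov: P[X ≥ 13] ≤ μ/a = (24/13)/13 = 24/169.
Numerically: ≈ 0.142012.
(Since a = 13 > μ = 1.846154, the bound 24/169 is < 1 and informative.)

P[X ≥ 13] ≤ 24/169 ≈ 0.142012.


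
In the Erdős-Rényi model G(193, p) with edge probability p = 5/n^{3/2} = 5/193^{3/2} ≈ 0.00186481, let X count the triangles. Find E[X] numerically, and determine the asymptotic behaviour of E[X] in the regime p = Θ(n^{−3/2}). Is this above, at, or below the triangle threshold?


Number of potential triangles: C(193, 3) = 1179616.
Each occurs with probability p³ ≈ (0.00186481)³ ≈ 6.48488266e-09.
By linearity: E[X] = C(193, 3)·p³ ≈ 1179616 · 6.48488266e-09 ≈ 0.007650.
Since α = 3/2 > 1, p = c/n^{3/2} = o(1/n) is below the triangle threshold p ~ 1/n. Asymptotically E[X] ~ (c³/6)·n^{3(1−α)} = (5³/6)·n^{-1.5} → 0, so by Markov's inequality G has no triangles w.h.p.

E[X] ≈ 0.007650; in regime p = Θ(1/n^{3/2}) E[X] tends to 0 (below the triangle threshold p ~ 1/n).


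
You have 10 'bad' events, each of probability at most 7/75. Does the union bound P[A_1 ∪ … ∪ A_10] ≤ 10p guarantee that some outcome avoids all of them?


Union bound: P[∪_{i=1}^{10} A_i] ≤ Σ_i P[A_i] ≤ 10·p = 10·(7/75) = 14/15.
Numerically: 14/15 ≈ 0.9333333.
Is 14/15 < 1? YES.
Since P[∪ A_i] ≤ 14/15 < 1, the complement has P[∩ A_i^c] ≥ 1 − 14/15 = 1/15 > 0, so some outcome avoids every A_i.

10·p = 14/15 ≈ 0.9333333; existence CERTIFIED by the union bound.


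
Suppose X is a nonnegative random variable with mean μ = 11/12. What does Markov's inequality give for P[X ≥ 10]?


μ = E[X] = 11/12, a = 10.
Markov: P[X ≥ 10] ≤ μ/a = (11/12)/10 = 11/120.
Numerically: ≈ 0.092.
(Since a = 10 > μ = 0.917, the bound 11/120 is < 1 and informative.)

P[X ≥ 10] ≤ 11/120 ≈ 0.092.


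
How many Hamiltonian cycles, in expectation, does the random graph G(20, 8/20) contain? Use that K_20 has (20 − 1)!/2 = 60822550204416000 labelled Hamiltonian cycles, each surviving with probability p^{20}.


K_20 has (20 − 1)!/2 = 60822550204416000 labelled Hamiltonian cycles.
For each such Hamiltonian cycle H, let X_H = 1 if all 20 edges of H are present in G. Then P[X_H = 1] = p^{20} = (2/5)^{20} = 1048576/95367431640625.
Summing the indicators: E[X] = Σ_H E[X_H] = 60822550204416000 · p^{20} = 60822550204416000 · 1048576/95367431640625 = 510216531225165692928/762939453125.
Numerically: E[X] ≈ 6.68751e+08.

E[X] = 60822550204416000 · (2/5)^{20} = 510216531225165692928/762939453125 ≈ 6.68751e+08.


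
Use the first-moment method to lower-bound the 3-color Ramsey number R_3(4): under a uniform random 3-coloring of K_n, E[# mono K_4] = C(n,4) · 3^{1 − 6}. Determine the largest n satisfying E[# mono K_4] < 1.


We need C(n, 4) · 3^{1 − 6} < 1, i.e. C(n, 4) < 3^{6 − 1} = 243.
Check values of n near the boundary:
  n = 5: C(5, 4) = 5; 5 < 243? YES
  n = 6: C(6, 4) = 15; 15 < 243? YES
  n = 7: C(7, 4) = 35; 35 < 243? YES
  n = 8: C(8, 4) = 70; 70 < 243? YES
  n = 9: C(9, 4) = 126; 126 < 243? YES
  n = 10: C(10, 4) = 210; 210 < 243? YES
  n = 11: C(11, 4) = 330; 330 < 243? NO
  n = 12: C(12, 4) = 495; 495 < 243? NO
  n = 13: C(13, 4) = 715; 715 < 243? NO
The largest n with C(n, 4) < 243 is n = 10 (where E[X] = 70/81 ≈ 0.86420). Hence R_3(4) > 10, i.e. R_3(4) ≥ 11.

Largest n = 10; hence R_3(4) > 10.


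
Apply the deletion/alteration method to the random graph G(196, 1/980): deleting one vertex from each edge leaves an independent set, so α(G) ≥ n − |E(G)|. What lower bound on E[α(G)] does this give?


E[|E(G)|] = C(196, 2)·p = 19110 · (1/980) = 39/2.
E[α(G)] ≥ n − E[|E(G)|] = 196 − 39/2 = 353/2.
Numerically: ≈ 176.500.
(This is only a lower bound; the true E[α(G)] may be larger.)

E[α(G)] ≥ 353/2 ≈ 176.500.


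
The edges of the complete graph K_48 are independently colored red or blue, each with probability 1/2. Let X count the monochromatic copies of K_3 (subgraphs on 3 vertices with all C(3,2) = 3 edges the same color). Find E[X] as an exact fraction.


Let X = Σ_S X_S over the C(48, 3) = 17296 subsets S of size 3, where X_S = 1 if the K_3 on S is monochromatic.
For a fixed S, the K_3 on S has C(3, 2) = 3 edges. P[all 3 edges red] = (1/2)^3, and likewise for blue, so P[monochromatic] = 2·(1/2)^3 = 2^{1 − 3} = 1/4.
By linearity of expectation: E[X] = C(48, 3) · 2^{1 − 3} = 17296 · 1/4 = 4324.
Numerically: E[X] ≈ 4324.000000.

E[X] = C(48,3)·2^(1−C(3,2)) = 4324 ≈ 4324.000000.


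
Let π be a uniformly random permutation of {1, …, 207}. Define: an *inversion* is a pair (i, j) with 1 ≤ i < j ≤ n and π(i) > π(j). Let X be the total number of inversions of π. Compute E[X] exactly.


Write X = Σ X_I over the C(207, 2) = 21321 pairs i < j, with X_I the indicator of one inversion.
There are 21321 indicators.
For each fixed pair i < j, the values π(i) and π(j) are two distinct elements of {1, …, 207} in uniformly random order; by symmetry P[π(i) > π(j)] = 1/2.
By linearity: E[X] = 21321 · (1/2) = C(207, 2) · (1/2) = 21321/2 = 21321/2 ≈ 10660.500.

E[X] = 21321/2 = 10660.500.


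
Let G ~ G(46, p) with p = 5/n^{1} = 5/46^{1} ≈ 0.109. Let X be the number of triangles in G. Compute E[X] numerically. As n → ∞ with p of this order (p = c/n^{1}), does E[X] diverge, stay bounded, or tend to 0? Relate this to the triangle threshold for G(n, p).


Number of potential triangles: C(46, 3) = 15180.
Each occurs with probability p³ ≈ (0.109)³ ≈ 1.28421e-03.
By linearity: E[X] = C(46, 3)·p³ ≈ 15180 · 1.28421e-03 ≈ 19.494.
Here α = 1, so p = 5/n is exactly at the triangle threshold p ~ 1/n. Asymptotically E[X] → c³/6 = 5³/6 = 125/6 ≈ 20.833, a bounded constant. In this regime the triangle count is asymptotically Poisson(c³/6).

E[X] ≈ 19.494; in regime p = Θ(1/n^{1}) E[X] stays bounded (at the triangle threshold p ~ 1/n).


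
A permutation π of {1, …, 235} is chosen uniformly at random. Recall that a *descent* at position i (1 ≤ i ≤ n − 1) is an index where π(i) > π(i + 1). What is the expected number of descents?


Write X = Σ X_I over i = 1, …, 234, with X_I the indicator of one descent.
There are 234 indicators.
For each fixed i, the pair (π(i), π(i+1)) is a uniformly random ordered pair of distinct values from {1, …, 235}; by symmetry P[π(i) > π(i+1)] = 1/2.
By linearity: E[X] = 234 · (1/2) = (235 − 1) · (1/2) = 117 ≈ 117.00000.

E[X] = 117 = 117.00000.


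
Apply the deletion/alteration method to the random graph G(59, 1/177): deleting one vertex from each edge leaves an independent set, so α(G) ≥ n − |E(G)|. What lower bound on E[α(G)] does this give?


E[|E(G)|] = C(59, 2)·p = 1711 · (1/177) = 29/3.
E[α(G)] ≥ n − E[|E(G)|] = 59 − 29/3 = 148/3.
Numerically: ≈ 49.333.
(This is only a lower bound; the true E[α(G)] may be larger.)

E[α(G)] ≥ 148/3 ≈ 49.333.


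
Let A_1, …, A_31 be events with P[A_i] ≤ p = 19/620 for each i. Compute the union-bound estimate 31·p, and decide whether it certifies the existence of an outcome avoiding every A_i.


Union bound: P[∪_{i=1}^{31} A_i] ≤ Σ_i P[A_i] ≤ 31·p = 31·(19/620) = 19/20.
Numerically: 19/20 ≈ 0.950.
Is 19/20 < 1? YES.
Since P[∪ A_i] ≤ 19/20 < 1, the complement has P[∩ A_i^c] ≥ 1 − 19/20 = 1/20 > 0, so some outcome avoids every A_i.

31·p = 19/20 ≈ 0.950; existence CERTIFIED by the union bound.


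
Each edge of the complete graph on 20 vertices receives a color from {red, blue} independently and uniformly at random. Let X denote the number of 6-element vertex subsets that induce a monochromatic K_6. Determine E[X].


Let X = Σ_S X_S over the C(20, 6) = 38760 subsets S of size 6, where X_S = 1 if the K_6 on S is monochromatic.
For a fixed S, the K_6 on S has C(6, 2) = 15 edges. P[all 15 edges red] = (1/2)^15, and likewise for blue, so P[monochromatic] = 2·(1/2)^15 = 2^{1 − 15} = 1/16384.
By linearity: E[X] = C(20, 6) · 2^{1 − 15} = 38760 · 1/16384 = 4845/2048.
Numerically: E[X] ≈ 2.36572.

E[X] = C(20,6)·2^(1−C(6,2)) = 4845/2048 ≈ 2.36572.


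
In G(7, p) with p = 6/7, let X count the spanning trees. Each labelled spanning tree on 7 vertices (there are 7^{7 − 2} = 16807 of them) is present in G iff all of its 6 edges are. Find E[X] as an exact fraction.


K_7 has 7^{7 − 2} = 16807 labelled spanning trees.
For each such spanning tree H, let X_H = 1 if all 6 edges of H are present in G. Then P[X_H = 1] = p^{6} = (6/7)^{6} = 46656/117649.
Summing the indicators: E[X] = Σ_H E[X_H] = 16807 · p^{6} = 16807 · 46656/117649 = 46656/7.
Numerically: E[X] ≈ 6.67e+03.

E[X] = 16807 · (6/7)^{6} = 46656/7 ≈ 6.67e+03.


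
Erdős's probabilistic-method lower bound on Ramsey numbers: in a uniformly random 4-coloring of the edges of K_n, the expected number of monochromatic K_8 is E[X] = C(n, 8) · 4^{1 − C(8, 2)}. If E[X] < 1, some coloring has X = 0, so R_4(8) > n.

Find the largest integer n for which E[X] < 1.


We need C(n, 8) · 4^{1 − 28} < 1, i.e. C(n, 8) < 4^{28 − 1} = 18014398509481984.
Check values of n near the boundary:
  n = 403: C(403, 8) = 16090020602228430; 16090020602228430 < 18014398509481984? YES
  n = 404: C(404, 8) = 16415071523485570; 16415071523485570 < 18014398509481984? YES
  n = 405: C(405, 8) = 16745853821188050; 16745853821188050 < 18014398509481984? YES
  n = 406: C(406, 8) = 17082453897995850; 17082453897995850 < 18014398509481984? YES
  n = 407: C(407, 8) = 17424959239309050; 17424959239309050 < 18014398509481984? YES
  n = 408: C(408, 8) = 17773458424095231; 17773458424095231 < 18014398509481984? YES
  n = 409: C(409, 8) = 18128041135797879; 18128041135797879 < 18014398509481984? NO
  n = 410: C(410, 8) = 18488798173326195; 18488798173326195 < 18014398509481984? NO
The largest n with C(n, 8) < 18014398509481984 is n = 408 (where E[X] = 17773458424095231/18014398509481984 ≈ 0.9866). Hence R_4(8) > 408, i.e. R_4(8) ≥ 409.

Largest n = 408; hence R_4(8) > 408.


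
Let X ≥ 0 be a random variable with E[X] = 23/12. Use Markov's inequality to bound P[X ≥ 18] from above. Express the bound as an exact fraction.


μ = E[X] = 23/12, a = 18.
Markov: P[X ≥ 18] ≤ μ/a = (23/12)/18 = 23/216.
Numerically: ≈ 0.10648.
(Since a = 18 > μ = 1.91667, the bound 23/216 is < 1 and informative.)

P[X ≥ 18] ≤ 23/216 ≈ 0.10648.


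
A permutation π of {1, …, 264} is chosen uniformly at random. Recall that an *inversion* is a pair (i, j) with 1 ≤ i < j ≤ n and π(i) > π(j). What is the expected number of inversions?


Write X = Σ X_I over the C(264, 2) = 34716 pairs i < j, with X_I the indicator of one inversion.
There are 34716 indicators.
For each fixed pair i < j, the values π(i) and π(j) are two distinct elements of {1, …, 264} in uniformly random order; by symmetry P[π(i) > π(j)] = 1/2.
By linearity: E[X] = 34716 · (1/2) = C(264, 2) · (1/2) = 34716/2 = 17358 ≈ 17358.0000.

E[X] = 17358 = 17358.0000.
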